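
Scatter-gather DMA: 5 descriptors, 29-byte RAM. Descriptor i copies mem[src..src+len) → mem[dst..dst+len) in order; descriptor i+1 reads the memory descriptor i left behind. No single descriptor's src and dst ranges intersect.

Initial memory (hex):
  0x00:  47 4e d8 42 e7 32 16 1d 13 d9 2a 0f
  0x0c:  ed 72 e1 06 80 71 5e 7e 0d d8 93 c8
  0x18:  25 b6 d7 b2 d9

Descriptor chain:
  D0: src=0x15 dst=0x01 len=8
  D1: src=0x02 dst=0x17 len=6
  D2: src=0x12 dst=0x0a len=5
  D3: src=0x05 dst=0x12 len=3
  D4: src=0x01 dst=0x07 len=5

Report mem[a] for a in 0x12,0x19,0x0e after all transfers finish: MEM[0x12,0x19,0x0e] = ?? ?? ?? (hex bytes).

MEM[0x12,0x19,0x0e] = b6 25 93

[0] 0x15->0x01 len=8 : d8 93 c8 25 b6 d7 b2 d9
[1] 0x02->0x17 len=6 : 93 c8 25 b6 d7 b2
[2] 0x12->0x0a len=5 : 5e 7e 0d d8 93
[3] 0x05->0x12 len=3 : b6 d7 b2
[4] 0x01->0x07 len=5 : d8 93 c8 25 b6
query mem[0x12]=0xb6, mem[0x19]=0x25, mem[0x0e]=0x93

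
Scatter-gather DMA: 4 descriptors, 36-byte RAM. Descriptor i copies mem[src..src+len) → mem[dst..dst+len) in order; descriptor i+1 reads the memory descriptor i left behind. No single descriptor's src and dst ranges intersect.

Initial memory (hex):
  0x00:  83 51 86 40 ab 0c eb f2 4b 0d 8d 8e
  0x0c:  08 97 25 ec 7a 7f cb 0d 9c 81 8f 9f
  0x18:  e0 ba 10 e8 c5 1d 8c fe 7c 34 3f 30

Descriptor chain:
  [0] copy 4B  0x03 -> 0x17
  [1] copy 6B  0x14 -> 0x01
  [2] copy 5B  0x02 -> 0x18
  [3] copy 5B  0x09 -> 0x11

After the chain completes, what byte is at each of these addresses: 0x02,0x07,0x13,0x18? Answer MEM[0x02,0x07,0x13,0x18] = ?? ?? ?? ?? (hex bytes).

MEM[0x02,0x07,0x13,0x18] = 81 f2 8e 81

D0: mem[0x17..0x1a] <- [40 ab 0c eb]
D1: mem[0x01..0x06] <- [9c 81 8f 40 ab 0c]
D2: mem[0x18..0x1c] <- [81 8f 40 ab 0c]
D3: mem[0x11..0x15] <- [0d 8d 8e 08 97]
query mem[0x02]=0x81, mem[0x07]=0xf2, mem[0x13]=0x8e, mem[0x18]=0x81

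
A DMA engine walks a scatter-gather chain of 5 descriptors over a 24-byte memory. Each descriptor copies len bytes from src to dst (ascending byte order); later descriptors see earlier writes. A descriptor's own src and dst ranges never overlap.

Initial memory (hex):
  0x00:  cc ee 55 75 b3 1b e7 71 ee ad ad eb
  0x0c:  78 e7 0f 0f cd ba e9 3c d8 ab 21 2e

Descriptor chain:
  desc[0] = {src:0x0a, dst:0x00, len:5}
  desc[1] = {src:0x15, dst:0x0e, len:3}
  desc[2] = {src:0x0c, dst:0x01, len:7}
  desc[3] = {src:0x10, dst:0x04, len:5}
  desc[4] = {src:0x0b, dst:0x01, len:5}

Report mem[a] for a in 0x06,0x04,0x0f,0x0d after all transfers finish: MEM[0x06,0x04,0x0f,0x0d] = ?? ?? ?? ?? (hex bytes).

MEM[0x06,0x04,0x0f,0x0d] = e9 ab 21 e7

D0: mem[0x00..0x04] <- [ad eb 78 e7 0f]
D1: mem[0x0e..0x10] <- [ab 21 2e]
D2: mem[0x01..0x07] <- [78 e7 ab 21 2e ba e9]
D3: mem[0x04..0x08] <- [2e ba e9 3c d8]
D4: mem[0x01..0x05] <- [eb 78 e7 ab 21]
query mem[0x06]=0xe9, mem[0x04]=0xab, mem[0x0f]=0x21, mem[0x0d]=0xe7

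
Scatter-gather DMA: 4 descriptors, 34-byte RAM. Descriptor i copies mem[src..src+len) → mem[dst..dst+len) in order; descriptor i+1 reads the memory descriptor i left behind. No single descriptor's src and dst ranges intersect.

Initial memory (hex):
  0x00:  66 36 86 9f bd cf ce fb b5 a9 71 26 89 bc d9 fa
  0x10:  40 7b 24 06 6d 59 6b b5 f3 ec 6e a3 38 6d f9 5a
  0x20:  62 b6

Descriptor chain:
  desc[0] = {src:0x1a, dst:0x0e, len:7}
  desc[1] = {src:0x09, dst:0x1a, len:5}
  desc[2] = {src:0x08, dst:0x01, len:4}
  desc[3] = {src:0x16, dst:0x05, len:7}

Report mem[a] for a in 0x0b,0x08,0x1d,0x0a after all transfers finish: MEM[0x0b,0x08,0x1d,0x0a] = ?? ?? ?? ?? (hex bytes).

#0 dst[0x0e+7] := {0x6e,0xa3,0x38,0x6d,0xf9,0x5a,0x62}
#1 dst[0x1a+5] := {0xa9,0x71,0x26,0x89,0xbc}
#2 dst[0x01+4] := {0xb5,0xa9,0x71,0x26}
#3 dst[0x05+7] := {0x6b,0xb5,0xf3,0xec,0xa9,0x71,0x26}
query mem[0x0b]=0x26, mem[0x08]=0xec, mem[0x1d]=0x89, mem[0x0a]=0x71

MEM[0x0b,0x08,0x1d,0x0a] = 26 ec 89 71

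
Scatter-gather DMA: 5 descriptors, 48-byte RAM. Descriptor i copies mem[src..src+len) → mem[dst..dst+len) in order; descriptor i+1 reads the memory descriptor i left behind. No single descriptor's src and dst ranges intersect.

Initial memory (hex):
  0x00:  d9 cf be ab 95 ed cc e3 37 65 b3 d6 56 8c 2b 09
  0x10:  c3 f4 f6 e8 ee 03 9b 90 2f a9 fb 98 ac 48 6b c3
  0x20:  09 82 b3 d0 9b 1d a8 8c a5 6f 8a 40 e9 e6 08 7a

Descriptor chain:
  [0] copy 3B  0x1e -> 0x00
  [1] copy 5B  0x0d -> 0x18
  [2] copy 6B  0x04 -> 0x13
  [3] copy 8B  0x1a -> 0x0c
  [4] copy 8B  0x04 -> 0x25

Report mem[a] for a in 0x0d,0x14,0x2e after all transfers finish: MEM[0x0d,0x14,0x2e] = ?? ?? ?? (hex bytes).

  after D0: wrote 3B at 0x00 = 6bc309
  after D1: wrote 5B at 0x18 = 8c2b09c3f4
  after D2: wrote 6B at 0x13 = 95edcce33765
  after D3: wrote 8B at 0x0c = 09c3f4486bc30982
  after D4: wrote 8B at 0x25 = 95edcce33765b3d6
query mem[0x0d]=0xc3, mem[0x14]=0xed, mem[0x2e]=0x08

MEM[0x0d,0x14,0x2e] = c3 ed 08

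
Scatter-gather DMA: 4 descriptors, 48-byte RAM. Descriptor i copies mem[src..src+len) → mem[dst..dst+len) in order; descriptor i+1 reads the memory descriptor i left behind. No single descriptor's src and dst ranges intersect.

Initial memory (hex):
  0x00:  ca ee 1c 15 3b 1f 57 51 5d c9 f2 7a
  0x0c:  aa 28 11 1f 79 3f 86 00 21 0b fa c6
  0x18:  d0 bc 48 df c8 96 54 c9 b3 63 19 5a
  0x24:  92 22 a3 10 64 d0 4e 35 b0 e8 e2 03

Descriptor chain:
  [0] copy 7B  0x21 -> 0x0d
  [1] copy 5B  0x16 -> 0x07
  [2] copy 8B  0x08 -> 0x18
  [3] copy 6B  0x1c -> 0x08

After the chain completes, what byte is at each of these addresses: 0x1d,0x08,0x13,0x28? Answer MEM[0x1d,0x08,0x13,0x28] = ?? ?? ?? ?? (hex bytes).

  after D0: wrote 7B at 0x0d = 63195a9222a310
  after D1: wrote 5B at 0x07 = fac6d0bc48
  after D2: wrote 8B at 0x18 = c6d0bc48aa63195a
  after D3: wrote 6B at 0x08 = aa63195ab363
query mem[0x1d]=0x63, mem[0x08]=0xaa, mem[0x13]=0x10, mem[0x28]=0x64

MEM[0x1d,0x08,0x13,0x28] = 63 aa 10 64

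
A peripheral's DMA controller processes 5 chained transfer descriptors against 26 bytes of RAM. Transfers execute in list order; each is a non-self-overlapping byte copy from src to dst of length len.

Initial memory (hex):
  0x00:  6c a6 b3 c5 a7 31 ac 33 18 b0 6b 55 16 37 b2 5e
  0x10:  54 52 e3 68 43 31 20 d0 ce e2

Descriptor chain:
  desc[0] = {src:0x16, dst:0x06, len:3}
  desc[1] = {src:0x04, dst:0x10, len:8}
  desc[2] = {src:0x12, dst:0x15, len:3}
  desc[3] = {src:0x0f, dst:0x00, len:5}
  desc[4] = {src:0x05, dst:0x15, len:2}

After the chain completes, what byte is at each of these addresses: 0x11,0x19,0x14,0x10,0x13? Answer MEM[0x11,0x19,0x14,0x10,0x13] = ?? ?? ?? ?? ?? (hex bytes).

D0: mem[0x06..0x08] <- [20 d0 ce]
D1: mem[0x10..0x17] <- [a7 31 20 d0 ce b0 6b 55]
D2: mem[0x15..0x17] <- [20 d0 ce]
D3: mem[0x00..0x04] <- [5e a7 31 20 d0]
D4: mem[0x15..0x16] <- [31 20]
query mem[0x11]=0x31, mem[0x19]=0xe2, mem[0x14]=0xce, mem[0x10]=0xa7, mem[0x13]=0xd0

MEM[0x11,0x19,0x14,0x10,0x13] = 31 e2 ce a7 d0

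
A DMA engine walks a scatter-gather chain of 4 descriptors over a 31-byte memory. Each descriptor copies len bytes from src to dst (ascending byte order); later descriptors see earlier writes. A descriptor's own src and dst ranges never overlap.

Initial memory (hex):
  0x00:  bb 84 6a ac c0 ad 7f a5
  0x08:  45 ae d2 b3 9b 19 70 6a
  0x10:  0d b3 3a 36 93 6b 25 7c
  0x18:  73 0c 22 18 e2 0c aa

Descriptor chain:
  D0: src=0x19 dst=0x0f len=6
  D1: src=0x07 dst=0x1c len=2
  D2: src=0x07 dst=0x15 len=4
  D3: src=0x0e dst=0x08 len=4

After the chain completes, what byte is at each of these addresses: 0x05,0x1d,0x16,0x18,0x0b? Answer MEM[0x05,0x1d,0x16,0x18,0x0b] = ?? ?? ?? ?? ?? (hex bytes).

  after D0: wrote 6B at 0x0f = 0c2218e20caa
  after D1: wrote 2B at 0x1c = a545
  after D2: wrote 4B at 0x15 = a545aed2
  after D3: wrote 4B at 0x08 = 700c2218
query mem[0x05]=0xad, mem[0x1d]=0x45, mem[0x16]=0x45, mem[0x18]=0xd2, mem[0x0b]=0x18

MEM[0x05,0x1d,0x16,0x18,0x0b] = ad 45 45 d2 18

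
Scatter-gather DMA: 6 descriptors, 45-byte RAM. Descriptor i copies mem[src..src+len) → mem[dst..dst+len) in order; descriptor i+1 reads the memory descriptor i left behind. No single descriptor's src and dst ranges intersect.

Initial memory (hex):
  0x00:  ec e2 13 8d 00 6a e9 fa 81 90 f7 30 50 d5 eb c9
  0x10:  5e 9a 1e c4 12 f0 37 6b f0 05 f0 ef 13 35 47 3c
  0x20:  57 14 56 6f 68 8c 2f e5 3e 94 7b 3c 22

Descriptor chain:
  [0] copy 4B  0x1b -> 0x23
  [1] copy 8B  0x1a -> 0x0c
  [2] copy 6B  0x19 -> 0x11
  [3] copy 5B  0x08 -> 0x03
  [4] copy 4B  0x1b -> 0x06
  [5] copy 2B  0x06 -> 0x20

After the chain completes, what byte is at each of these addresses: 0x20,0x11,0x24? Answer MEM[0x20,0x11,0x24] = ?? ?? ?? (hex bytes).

#0 dst[0x23+4] := {0xef,0x13,0x35,0x47}
#1 dst[0x0c+8] := {0xf0,0xef,0x13,0x35,0x47,0x3c,0x57,0x14}
#2 dst[0x11+6] := {0x05,0xf0,0xef,0x13,0x35,0x47}
#3 dst[0x03+5] := {0x81,0x90,0xf7,0x30,0xf0}
#4 dst[0x06+4] := {0xef,0x13,0x35,0x47}
#5 dst[0x20+2] := {0xef,0x13}
query mem[0x20]=0xef, mem[0x11]=0x05, mem[0x24]=0x13

MEM[0x20,0x11,0x24] = ef 05 13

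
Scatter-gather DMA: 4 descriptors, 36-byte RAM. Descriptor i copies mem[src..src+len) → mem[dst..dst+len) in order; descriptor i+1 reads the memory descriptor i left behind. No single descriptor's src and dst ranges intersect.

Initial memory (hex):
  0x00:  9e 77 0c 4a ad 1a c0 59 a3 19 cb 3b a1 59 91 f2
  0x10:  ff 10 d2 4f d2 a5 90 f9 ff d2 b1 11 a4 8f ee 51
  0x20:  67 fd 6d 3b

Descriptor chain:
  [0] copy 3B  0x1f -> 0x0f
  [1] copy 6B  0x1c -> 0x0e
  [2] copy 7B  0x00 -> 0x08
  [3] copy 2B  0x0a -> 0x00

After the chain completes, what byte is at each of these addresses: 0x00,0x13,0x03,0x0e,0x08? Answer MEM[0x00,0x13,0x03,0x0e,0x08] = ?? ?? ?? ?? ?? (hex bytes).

MEM[0x00,0x13,0x03,0x0e,0x08] = 0c fd 4a c0 9e

#0 dst[0x0f+3] := {0x51,0x67,0xfd}
#1 dst[0x0e+6] := {0xa4,0x8f,0xee,0x51,0x67,0xfd}
#2 dst[0x08+7] := {0x9e,0x77,0x0c,0x4a,0xad,0x1a,0xc0}
#3 dst[0x00+2] := {0x0c,0x4a}
query mem[0x00]=0x0c, mem[0x13]=0xfd, mem[0x03]=0x4a, mem[0x0e]=0xc0, mem[0x08]=0x9e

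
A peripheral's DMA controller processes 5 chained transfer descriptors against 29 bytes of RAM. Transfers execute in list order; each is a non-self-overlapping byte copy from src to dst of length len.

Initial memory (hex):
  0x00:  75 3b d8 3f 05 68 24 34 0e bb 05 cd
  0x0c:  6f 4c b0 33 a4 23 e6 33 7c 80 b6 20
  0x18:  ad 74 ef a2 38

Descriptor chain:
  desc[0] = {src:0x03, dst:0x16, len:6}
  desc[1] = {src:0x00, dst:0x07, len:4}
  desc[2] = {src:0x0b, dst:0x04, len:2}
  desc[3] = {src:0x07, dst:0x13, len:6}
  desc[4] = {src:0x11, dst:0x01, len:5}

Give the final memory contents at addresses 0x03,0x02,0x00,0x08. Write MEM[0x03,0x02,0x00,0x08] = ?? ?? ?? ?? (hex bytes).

D0: mem[0x16..0x1b] <- [3f 05 68 24 34 0e]
D1: mem[0x07..0x0a] <- [75 3b d8 3f]
D2: mem[0x04..0x05] <- [cd 6f]
D3: mem[0x13..0x18] <- [75 3b d8 3f cd 6f]
D4: mem[0x01..0x05] <- [23 e6 75 3b d8]
query mem[0x03]=0x75, mem[0x02]=0xe6, mem[0x00]=0x75, mem[0x08]=0x3b

MEM[0x03,0x02,0x00,0x08] = 75 e6 75 3b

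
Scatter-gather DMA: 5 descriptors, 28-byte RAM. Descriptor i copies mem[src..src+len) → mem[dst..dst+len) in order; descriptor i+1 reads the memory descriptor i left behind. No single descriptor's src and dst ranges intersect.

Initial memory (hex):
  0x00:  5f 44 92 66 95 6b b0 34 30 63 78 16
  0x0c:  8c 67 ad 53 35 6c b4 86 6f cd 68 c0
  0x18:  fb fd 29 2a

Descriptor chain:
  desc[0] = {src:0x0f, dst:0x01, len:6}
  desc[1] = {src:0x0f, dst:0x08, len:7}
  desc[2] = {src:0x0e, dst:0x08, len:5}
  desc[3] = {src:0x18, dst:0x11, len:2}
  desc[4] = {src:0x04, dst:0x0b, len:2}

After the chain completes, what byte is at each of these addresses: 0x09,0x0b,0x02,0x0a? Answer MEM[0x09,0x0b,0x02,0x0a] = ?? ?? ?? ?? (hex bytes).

MEM[0x09,0x0b,0x02,0x0a] = 53 b4 35 35

#0 dst[0x01+6] := {0x53,0x35,0x6c,0xb4,0x86,0x6f}
#1 dst[0x08+7] := {0x53,0x35,0x6c,0xb4,0x86,0x6f,0xcd}
#2 dst[0x08+5] := {0xcd,0x53,0x35,0x6c,0xb4}
#3 dst[0x11+2] := {0xfb,0xfd}
#4 dst[0x0b+2] := {0xb4,0x86}
query mem[0x09]=0x53, mem[0x0b]=0xb4, mem[0x02]=0x35, mem[0x0a]=0x35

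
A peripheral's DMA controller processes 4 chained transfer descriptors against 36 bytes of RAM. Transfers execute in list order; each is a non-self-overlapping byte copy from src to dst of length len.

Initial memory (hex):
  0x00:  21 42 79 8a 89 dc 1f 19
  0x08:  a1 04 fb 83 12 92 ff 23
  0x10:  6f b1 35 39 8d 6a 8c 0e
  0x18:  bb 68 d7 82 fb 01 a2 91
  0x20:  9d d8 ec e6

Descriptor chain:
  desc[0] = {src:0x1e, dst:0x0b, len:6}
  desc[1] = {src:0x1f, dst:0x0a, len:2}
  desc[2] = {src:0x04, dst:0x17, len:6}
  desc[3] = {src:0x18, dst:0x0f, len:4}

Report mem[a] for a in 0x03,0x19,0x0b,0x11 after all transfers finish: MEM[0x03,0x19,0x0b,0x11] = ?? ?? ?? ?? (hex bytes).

#0 dst[0x0b+6] := {0xa2,0x91,0x9d,0xd8,0xec,0xe6}
#1 dst[0x0a+2] := {0x91,0x9d}
#2 dst[0x17+6] := {0x89,0xdc,0x1f,0x19,0xa1,0x04}
#3 dst[0x0f+4] := {0xdc,0x1f,0x19,0xa1}
query mem[0x03]=0x8a, mem[0x19]=0x1f, mem[0x0b]=0x9d, mem[0x11]=0x19

MEM[0x03,0x19,0x0b,0x11] = 8a 1f 9d 19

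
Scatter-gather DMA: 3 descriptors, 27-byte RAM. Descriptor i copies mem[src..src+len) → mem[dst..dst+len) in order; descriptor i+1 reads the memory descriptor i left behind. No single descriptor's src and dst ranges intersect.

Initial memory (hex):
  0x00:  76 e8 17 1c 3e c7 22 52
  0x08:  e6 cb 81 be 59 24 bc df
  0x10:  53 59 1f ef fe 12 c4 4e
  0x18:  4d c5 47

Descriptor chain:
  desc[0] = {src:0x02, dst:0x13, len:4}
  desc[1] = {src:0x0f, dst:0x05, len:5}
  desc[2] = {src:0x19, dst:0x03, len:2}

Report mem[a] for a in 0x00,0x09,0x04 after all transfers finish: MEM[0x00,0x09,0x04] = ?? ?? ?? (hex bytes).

MEM[0x00,0x09,0x04] = 76 17 47

D0: mem[0x13..0x16] <- [17 1c 3e c7]
D1: mem[0x05..0x09] <- [df 53 59 1f 17]
D2: mem[0x03..0x04] <- [c5 47]
query mem[0x00]=0x76, mem[0x09]=0x17, mem[0x04]=0x47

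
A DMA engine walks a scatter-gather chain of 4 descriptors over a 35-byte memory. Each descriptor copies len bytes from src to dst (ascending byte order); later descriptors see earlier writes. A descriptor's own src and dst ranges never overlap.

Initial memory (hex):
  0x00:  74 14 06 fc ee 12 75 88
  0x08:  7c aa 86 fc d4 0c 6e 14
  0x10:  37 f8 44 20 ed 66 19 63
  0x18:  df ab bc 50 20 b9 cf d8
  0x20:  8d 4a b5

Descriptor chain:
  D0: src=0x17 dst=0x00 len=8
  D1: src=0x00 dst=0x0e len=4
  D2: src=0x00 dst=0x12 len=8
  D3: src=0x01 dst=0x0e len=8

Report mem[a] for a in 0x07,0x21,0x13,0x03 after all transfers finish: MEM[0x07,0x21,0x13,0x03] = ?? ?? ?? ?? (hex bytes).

MEM[0x07,0x21,0x13,0x03] = cf 4a b9 bc

D0: mem[0x00..0x07] <- [63 df ab bc 50 20 b9 cf]
D1: mem[0x0e..0x11] <- [63 df ab bc]
D2: mem[0x12..0x19] <- [63 df ab bc 50 20 b9 cf]
D3: mem[0x0e..0x15] <- [df ab bc 50 20 b9 cf 7c]
query mem[0x07]=0xcf, mem[0x21]=0x4a, mem[0x13]=0xb9, mem[0x03]=0xbc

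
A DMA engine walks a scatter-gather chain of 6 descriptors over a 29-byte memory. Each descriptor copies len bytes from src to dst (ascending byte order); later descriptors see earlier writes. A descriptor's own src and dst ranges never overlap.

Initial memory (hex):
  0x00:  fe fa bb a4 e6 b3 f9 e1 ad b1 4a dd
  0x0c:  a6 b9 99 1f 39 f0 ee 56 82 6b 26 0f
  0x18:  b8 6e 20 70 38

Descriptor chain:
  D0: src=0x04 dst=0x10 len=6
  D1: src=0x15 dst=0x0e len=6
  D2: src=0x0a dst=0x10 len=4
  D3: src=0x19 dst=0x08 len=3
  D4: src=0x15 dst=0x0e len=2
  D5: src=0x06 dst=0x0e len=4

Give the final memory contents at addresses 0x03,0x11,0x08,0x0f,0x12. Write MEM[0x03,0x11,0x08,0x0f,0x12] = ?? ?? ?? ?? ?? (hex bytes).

#0 dst[0x10+6] := {0xe6,0xb3,0xf9,0xe1,0xad,0xb1}
#1 dst[0x0e+6] := {0xb1,0x26,0x0f,0xb8,0x6e,0x20}
#2 dst[0x10+4] := {0x4a,0xdd,0xa6,0xb9}
#3 dst[0x08+3] := {0x6e,0x20,0x70}
#4 dst[0x0e+2] := {0xb1,0x26}
#5 dst[0x0e+4] := {0xf9,0xe1,0x6e,0x20}
query mem[0x03]=0xa4, mem[0x11]=0x20, mem[0x08]=0x6e, mem[0x0f]=0xe1, mem[0x12]=0xa6

MEM[0x03,0x11,0x08,0x0f,0x12] = a4 20 6e e1 a6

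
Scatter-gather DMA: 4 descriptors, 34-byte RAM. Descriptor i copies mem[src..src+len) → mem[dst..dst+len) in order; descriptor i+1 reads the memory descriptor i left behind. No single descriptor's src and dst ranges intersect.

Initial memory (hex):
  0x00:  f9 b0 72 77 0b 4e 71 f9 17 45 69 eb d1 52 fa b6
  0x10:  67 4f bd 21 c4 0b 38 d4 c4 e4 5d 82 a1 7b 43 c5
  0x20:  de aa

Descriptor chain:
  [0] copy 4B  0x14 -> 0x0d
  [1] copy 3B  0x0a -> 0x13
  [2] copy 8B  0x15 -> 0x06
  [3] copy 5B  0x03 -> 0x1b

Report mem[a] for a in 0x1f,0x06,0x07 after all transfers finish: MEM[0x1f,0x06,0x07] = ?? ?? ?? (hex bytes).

[0] 0x14->0x0d len=4 : c4 0b 38 d4
[1] 0x0a->0x13 len=3 : 69 eb d1
[2] 0x15->0x06 len=8 : d1 38 d4 c4 e4 5d 82 a1
[3] 0x03->0x1b len=5 : 77 0b 4e d1 38
query mem[0x1f]=0x38, mem[0x06]=0xd1, mem[0x07]=0x38

MEM[0x1f,0x06,0x07] = 38 d1 38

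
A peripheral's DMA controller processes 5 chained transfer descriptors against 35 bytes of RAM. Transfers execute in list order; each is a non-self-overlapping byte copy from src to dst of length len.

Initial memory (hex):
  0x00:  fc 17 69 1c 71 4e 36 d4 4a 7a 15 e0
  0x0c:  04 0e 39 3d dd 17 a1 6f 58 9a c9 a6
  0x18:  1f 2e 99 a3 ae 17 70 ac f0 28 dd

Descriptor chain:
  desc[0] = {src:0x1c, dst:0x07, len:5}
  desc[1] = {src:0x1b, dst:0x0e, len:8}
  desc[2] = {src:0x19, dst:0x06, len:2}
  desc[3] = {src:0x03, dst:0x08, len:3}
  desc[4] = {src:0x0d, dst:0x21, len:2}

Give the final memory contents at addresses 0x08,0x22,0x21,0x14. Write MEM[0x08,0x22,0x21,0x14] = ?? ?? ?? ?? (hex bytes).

MEM[0x08,0x22,0x21,0x14] = 1c a3 0e 28

  after D0: wrote 5B at 0x07 = ae1770acf0
  after D1: wrote 8B at 0x0e = a3ae1770acf028dd
  after D2: wrote 2B at 0x06 = 2e99
  after D3: wrote 3B at 0x08 = 1c714e
  after D4: wrote 2B at 0x21 = 0ea3
query mem[0x08]=0x1c, mem[0x22]=0xa3, mem[0x21]=0x0e, mem[0x14]=0x28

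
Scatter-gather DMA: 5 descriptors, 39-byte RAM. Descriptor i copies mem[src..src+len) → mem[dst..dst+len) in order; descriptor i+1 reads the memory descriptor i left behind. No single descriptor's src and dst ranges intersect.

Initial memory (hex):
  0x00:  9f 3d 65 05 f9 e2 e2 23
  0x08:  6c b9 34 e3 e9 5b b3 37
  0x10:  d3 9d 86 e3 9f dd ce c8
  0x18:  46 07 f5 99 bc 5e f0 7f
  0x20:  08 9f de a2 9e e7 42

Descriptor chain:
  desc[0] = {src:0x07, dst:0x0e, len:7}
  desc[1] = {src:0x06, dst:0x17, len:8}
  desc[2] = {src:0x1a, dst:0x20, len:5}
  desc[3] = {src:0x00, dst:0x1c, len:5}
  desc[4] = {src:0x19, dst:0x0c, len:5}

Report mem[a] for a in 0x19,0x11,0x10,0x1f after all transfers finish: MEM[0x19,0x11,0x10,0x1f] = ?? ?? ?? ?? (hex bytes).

MEM[0x19,0x11,0x10,0x1f] = 6c 34 3d 05

D0: mem[0x0e..0x14] <- [23 6c b9 34 e3 e9 5b]
D1: mem[0x17..0x1e] <- [e2 23 6c b9 34 e3 e9 5b]
D2: mem[0x20..0x24] <- [b9 34 e3 e9 5b]
D3: mem[0x1c..0x20] <- [9f 3d 65 05 f9]
D4: mem[0x0c..0x10] <- [6c b9 34 9f 3d]
query mem[0x19]=0x6c, mem[0x11]=0x34, mem[0x10]=0x3d, mem[0x1f]=0x05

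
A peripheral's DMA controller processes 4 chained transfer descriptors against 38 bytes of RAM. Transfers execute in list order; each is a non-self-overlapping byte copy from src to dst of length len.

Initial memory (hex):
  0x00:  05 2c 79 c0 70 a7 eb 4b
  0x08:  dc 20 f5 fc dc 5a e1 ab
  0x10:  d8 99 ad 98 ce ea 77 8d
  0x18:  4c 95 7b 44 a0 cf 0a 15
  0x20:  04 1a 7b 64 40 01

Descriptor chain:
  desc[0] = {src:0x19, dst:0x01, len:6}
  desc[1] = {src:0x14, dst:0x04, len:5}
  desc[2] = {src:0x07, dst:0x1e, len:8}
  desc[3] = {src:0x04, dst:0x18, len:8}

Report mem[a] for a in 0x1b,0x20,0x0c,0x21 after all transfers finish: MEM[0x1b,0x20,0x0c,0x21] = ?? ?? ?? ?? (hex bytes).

D0: mem[0x01..0x06] <- [95 7b 44 a0 cf 0a]
D1: mem[0x04..0x08] <- [ce ea 77 8d 4c]
D2: mem[0x1e..0x25] <- [8d 4c 20 f5 fc dc 5a e1]
D3: mem[0x18..0x1f] <- [ce ea 77 8d 4c 20 f5 fc]
query mem[0x1b]=0x8d, mem[0x20]=0x20, mem[0x0c]=0xdc, mem[0x21]=0xf5

MEM[0x1b,0x20,0x0c,0x21] = 8d 20 dc f5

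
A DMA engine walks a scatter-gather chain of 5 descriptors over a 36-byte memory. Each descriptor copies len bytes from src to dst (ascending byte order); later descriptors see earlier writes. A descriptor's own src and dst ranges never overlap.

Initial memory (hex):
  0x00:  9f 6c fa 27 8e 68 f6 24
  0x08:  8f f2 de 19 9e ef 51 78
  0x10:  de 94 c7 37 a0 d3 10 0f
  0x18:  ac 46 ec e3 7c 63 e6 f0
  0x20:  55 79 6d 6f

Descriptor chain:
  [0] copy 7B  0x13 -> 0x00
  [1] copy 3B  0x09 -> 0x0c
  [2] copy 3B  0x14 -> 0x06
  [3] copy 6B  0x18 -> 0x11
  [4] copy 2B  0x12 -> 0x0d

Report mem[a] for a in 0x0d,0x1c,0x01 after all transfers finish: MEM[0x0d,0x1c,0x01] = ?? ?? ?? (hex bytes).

  after D0: wrote 7B at 0x00 = 37a0d3100fac46
  after D1: wrote 3B at 0x0c = f2de19
  after D2: wrote 3B at 0x06 = a0d310
  after D3: wrote 6B at 0x11 = ac46ece37c63
  after D4: wrote 2B at 0x0d = 46ec
query mem[0x0d]=0x46, mem[0x1c]=0x7c, mem[0x01]=0xa0

MEM[0x0d,0x1c,0x01] = 46 7c a0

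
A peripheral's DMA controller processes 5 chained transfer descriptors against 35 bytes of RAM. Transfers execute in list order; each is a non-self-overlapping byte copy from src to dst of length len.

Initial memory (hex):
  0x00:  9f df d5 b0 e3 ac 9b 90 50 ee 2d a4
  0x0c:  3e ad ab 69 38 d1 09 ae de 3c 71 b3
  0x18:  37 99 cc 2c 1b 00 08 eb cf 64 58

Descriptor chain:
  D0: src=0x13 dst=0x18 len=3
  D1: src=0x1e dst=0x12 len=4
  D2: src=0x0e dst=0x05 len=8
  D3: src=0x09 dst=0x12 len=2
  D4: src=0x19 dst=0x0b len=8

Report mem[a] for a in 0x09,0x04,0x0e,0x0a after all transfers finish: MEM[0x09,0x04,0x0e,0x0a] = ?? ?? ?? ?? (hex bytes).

MEM[0x09,0x04,0x0e,0x0a] = 08 e3 1b eb

#0 dst[0x18+3] := {0xae,0xde,0x3c}
#1 dst[0x12+4] := {0x08,0xeb,0xcf,0x64}
#2 dst[0x05+8] := {0xab,0x69,0x38,0xd1,0x08,0xeb,0xcf,0x64}
#3 dst[0x12+2] := {0x08,0xeb}
#4 dst[0x0b+8] := {0xde,0x3c,0x2c,0x1b,0x00,0x08,0xeb,0xcf}
query mem[0x09]=0x08, mem[0x04]=0xe3, mem[0x0e]=0x1b, mem[0x0a]=0xeb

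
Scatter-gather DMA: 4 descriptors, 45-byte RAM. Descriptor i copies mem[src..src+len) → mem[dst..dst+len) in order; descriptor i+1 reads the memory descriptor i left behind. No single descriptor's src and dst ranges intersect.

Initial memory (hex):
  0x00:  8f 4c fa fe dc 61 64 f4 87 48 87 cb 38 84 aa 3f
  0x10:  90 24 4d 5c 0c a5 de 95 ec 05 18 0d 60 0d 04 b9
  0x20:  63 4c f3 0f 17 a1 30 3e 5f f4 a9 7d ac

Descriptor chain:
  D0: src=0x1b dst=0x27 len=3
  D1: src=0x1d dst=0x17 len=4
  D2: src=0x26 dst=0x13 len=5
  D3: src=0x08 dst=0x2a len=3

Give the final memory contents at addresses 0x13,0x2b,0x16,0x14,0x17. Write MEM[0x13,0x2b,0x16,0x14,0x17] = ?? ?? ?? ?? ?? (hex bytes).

MEM[0x13,0x2b,0x16,0x14,0x17] = 30 48 0d 0d a9

[0] 0x1b->0x27 len=3 : 0d 60 0d
[1] 0x1d->0x17 len=4 : 0d 04 b9 63
[2] 0x26->0x13 len=5 : 30 0d 60 0d a9
[3] 0x08->0x2a len=3 : 87 48 87
query mem[0x13]=0x30, mem[0x2b]=0x48, mem[0x16]=0x0d, mem[0x14]=0x0d, mem[0x17]=0xa9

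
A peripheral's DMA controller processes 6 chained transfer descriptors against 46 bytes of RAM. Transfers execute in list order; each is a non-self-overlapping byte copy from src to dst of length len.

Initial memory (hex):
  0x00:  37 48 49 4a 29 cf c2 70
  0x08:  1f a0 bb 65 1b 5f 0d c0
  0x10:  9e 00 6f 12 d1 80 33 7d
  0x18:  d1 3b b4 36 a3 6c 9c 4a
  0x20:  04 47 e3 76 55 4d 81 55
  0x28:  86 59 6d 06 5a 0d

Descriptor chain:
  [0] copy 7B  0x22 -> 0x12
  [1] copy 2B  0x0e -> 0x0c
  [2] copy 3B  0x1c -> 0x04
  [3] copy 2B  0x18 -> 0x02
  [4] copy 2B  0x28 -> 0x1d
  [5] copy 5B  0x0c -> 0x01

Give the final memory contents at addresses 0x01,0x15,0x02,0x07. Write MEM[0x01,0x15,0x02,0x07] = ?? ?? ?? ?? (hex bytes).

MEM[0x01,0x15,0x02,0x07] = 0d 4d c0 70

  after D0: wrote 7B at 0x12 = e376554d815586
  after D1: wrote 2B at 0x0c = 0dc0
  after D2: wrote 3B at 0x04 = a36c9c
  after D3: wrote 2B at 0x02 = 863b
  after D4: wrote 2B at 0x1d = 8659
  after D5: wrote 5B at 0x01 = 0dc00dc09e
query mem[0x01]=0x0d, mem[0x15]=0x4d, mem[0x02]=0xc0, mem[0x07]=0x70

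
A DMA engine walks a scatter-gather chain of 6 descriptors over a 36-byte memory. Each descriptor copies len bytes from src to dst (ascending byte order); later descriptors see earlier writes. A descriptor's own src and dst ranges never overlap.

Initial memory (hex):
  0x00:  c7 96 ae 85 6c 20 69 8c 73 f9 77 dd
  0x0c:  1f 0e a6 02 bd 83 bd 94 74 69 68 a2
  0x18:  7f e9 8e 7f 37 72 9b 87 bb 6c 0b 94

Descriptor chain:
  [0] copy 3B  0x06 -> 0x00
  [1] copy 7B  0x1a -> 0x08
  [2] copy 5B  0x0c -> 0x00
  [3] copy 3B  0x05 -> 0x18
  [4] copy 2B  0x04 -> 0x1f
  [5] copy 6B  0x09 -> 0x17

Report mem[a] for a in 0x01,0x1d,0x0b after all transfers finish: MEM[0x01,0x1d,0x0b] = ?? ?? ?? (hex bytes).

[0] 0x06->0x00 len=3 : 69 8c 73
[1] 0x1a->0x08 len=7 : 8e 7f 37 72 9b 87 bb
[2] 0x0c->0x00 len=5 : 9b 87 bb 02 bd
[3] 0x05->0x18 len=3 : 20 69 8c
[4] 0x04->0x1f len=2 : bd 20
[5] 0x09->0x17 len=6 : 7f 37 72 9b 87 bb
query mem[0x01]=0x87, mem[0x1d]=0x72, mem[0x0b]=0x72

MEM[0x01,0x1d,0x0b] = 87 72 72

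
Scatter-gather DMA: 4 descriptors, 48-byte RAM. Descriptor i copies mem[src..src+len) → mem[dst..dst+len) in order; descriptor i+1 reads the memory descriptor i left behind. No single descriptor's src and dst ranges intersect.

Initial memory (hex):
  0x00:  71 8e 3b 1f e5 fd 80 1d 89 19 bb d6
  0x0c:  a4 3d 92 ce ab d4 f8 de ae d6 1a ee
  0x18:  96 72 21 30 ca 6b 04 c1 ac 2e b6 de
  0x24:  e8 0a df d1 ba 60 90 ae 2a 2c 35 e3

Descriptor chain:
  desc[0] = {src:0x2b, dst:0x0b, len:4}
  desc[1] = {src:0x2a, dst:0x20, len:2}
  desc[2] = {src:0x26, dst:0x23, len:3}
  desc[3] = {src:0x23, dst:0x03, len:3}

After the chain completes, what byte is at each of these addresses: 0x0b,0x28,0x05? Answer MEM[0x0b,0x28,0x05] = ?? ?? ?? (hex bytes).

MEM[0x0b,0x28,0x05] = ae ba ba

[0] 0x2b->0x0b len=4 : ae 2a 2c 35
[1] 0x2a->0x20 len=2 : 90 ae
[2] 0x26->0x23 len=3 : df d1 ba
[3] 0x23->0x03 len=3 : df d1 ba
query mem[0x0b]=0xae, mem[0x28]=0xba, mem[0x05]=0xba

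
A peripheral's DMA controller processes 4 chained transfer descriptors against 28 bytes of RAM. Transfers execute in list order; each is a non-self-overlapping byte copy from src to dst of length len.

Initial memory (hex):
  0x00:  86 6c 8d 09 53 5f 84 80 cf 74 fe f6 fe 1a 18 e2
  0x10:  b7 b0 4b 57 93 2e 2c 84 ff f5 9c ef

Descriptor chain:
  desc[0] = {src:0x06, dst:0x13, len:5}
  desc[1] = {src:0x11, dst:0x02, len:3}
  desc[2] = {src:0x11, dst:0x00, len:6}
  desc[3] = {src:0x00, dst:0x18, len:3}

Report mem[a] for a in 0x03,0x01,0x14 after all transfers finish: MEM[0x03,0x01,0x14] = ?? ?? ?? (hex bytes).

  after D0: wrote 5B at 0x13 = 8480cf74fe
  after D1: wrote 3B at 0x02 = b04b84
  after D2: wrote 6B at 0x00 = b04b8480cf74
  after D3: wrote 3B at 0x18 = b04b84
query mem[0x03]=0x80, mem[0x01]=0x4b, mem[0x14]=0x80

MEM[0x03,0x01,0x14] = 80 4b 80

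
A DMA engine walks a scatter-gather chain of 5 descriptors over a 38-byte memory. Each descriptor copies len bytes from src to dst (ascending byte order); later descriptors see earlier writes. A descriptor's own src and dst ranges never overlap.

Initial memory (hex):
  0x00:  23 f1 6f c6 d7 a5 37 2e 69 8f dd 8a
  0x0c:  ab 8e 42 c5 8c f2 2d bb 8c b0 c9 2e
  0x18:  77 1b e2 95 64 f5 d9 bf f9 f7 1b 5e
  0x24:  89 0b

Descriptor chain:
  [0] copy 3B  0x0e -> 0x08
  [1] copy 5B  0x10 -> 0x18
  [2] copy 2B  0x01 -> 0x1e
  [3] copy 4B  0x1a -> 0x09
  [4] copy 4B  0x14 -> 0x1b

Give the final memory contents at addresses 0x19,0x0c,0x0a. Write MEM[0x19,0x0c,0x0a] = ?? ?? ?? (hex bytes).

MEM[0x19,0x0c,0x0a] = f2 f5 bb

D0: mem[0x08..0x0a] <- [42 c5 8c]
D1: mem[0x18..0x1c] <- [8c f2 2d bb 8c]
D2: mem[0x1e..0x1f] <- [f1 6f]
D3: mem[0x09..0x0c] <- [2d bb 8c f5]
D4: mem[0x1b..0x1e] <- [8c b0 c9 2e]
query mem[0x19]=0xf2, mem[0x0c]=0xf5, mem[0x0a]=0xbb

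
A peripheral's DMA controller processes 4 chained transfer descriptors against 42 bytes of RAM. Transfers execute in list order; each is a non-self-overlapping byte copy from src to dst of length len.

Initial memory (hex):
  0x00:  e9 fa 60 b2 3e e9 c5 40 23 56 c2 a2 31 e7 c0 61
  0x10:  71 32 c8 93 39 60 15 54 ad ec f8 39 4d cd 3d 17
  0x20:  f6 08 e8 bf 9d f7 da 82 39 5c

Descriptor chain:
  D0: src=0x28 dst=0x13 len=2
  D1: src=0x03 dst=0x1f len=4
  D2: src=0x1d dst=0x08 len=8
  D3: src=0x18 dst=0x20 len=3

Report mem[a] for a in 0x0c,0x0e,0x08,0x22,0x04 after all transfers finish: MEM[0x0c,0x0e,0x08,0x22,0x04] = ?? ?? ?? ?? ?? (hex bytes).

MEM[0x0c,0x0e,0x08,0x22,0x04] = e9 bf cd f8 3e

[0] 0x28->0x13 len=2 : 39 5c
[1] 0x03->0x1f len=4 : b2 3e e9 c5
[2] 0x1d->0x08 len=8 : cd 3d b2 3e e9 c5 bf 9d
[3] 0x18->0x20 len=3 : ad ec f8
query mem[0x0c]=0xe9, mem[0x0e]=0xbf, mem[0x08]=0xcd, mem[0x22]=0xf8, mem[0x04]=0x3e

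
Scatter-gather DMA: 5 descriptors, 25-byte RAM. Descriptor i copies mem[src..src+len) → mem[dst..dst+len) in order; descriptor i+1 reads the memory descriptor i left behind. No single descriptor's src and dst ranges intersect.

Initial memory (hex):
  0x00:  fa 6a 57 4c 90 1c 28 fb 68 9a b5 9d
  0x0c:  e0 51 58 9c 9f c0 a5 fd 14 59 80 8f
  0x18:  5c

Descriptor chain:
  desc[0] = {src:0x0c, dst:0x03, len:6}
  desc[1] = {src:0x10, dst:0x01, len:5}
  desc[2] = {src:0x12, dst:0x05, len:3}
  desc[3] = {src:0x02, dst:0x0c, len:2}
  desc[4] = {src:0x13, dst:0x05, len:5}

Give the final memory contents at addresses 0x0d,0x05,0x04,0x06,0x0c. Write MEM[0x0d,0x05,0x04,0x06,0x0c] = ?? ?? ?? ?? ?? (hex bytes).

[0] 0x0c->0x03 len=6 : e0 51 58 9c 9f c0
[1] 0x10->0x01 len=5 : 9f c0 a5 fd 14
[2] 0x12->0x05 len=3 : a5 fd 14
[3] 0x02->0x0c len=2 : c0 a5
[4] 0x13->0x05 len=5 : fd 14 59 80 8f
query mem[0x0d]=0xa5, mem[0x05]=0xfd, mem[0x04]=0xfd, mem[0x06]=0x14, mem[0x0c]=0xc0

MEM[0x0d,0x05,0x04,0x06,0x0c] = a5 fd fd 14 c0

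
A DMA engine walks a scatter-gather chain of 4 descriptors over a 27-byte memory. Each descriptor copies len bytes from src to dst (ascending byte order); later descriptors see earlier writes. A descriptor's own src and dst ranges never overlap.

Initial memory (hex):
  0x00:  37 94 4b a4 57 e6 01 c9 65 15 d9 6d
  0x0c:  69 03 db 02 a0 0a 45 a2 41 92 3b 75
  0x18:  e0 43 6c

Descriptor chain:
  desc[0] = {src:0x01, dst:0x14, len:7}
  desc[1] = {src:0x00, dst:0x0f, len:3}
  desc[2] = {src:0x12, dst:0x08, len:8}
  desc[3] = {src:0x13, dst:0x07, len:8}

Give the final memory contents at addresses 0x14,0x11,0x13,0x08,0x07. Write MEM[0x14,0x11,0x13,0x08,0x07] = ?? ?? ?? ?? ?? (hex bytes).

MEM[0x14,0x11,0x13,0x08,0x07] = 94 4b a2 94 a2

  after D0: wrote 7B at 0x14 = 944ba457e601c9
  after D1: wrote 3B at 0x0f = 37944b
  after D2: wrote 8B at 0x08 = 45a2944ba457e601
  after D3: wrote 8B at 0x07 = a2944ba457e601c9
query mem[0x14]=0x94, mem[0x11]=0x4b, mem[0x13]=0xa2, mem[0x08]=0x94, mem[0x07]=0xa2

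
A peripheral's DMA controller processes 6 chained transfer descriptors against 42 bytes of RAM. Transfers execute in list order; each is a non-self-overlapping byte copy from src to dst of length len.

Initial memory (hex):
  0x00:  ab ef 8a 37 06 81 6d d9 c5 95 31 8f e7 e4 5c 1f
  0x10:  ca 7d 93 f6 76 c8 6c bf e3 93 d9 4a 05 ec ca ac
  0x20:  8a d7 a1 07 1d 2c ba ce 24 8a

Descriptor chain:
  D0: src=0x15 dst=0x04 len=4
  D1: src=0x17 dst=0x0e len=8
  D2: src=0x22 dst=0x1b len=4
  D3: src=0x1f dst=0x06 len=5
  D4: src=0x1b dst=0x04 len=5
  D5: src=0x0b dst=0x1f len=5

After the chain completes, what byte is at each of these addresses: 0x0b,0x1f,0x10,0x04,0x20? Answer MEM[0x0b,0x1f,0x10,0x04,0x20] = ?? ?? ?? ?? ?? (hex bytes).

[0] 0x15->0x04 len=4 : c8 6c bf e3
[1] 0x17->0x0e len=8 : bf e3 93 d9 4a 05 ec ca
[2] 0x22->0x1b len=4 : a1 07 1d 2c
[3] 0x1f->0x06 len=5 : ac 8a d7 a1 07
[4] 0x1b->0x04 len=5 : a1 07 1d 2c ac
[5] 0x0b->0x1f len=5 : 8f e7 e4 bf e3
query mem[0x0b]=0x8f, mem[0x1f]=0x8f, mem[0x10]=0x93, mem[0x04]=0xa1, mem[0x20]=0xe7

MEM[0x0b,0x1f,0x10,0x04,0x20] = 8f 8f 93 a1 e7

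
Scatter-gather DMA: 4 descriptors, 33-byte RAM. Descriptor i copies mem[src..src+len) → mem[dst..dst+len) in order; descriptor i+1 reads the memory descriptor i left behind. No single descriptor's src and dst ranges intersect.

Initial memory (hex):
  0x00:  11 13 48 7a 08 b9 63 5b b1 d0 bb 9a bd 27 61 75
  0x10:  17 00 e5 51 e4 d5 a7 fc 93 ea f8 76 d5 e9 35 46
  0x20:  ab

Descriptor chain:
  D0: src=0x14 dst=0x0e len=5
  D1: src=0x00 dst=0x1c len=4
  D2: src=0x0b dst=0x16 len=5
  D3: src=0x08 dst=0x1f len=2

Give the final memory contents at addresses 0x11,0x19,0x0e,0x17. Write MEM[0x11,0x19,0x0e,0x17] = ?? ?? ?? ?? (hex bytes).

#0 dst[0x0e+5] := {0xe4,0xd5,0xa7,0xfc,0x93}
#1 dst[0x1c+4] := {0x11,0x13,0x48,0x7a}
#2 dst[0x16+5] := {0x9a,0xbd,0x27,0xe4,0xd5}
#3 dst[0x1f+2] := {0xb1,0xd0}
query mem[0x11]=0xfc, mem[0x19]=0xe4, mem[0x0e]=0xe4, mem[0x17]=0xbd

MEM[0x11,0x19,0x0e,0x17] = fc e4 e4 bd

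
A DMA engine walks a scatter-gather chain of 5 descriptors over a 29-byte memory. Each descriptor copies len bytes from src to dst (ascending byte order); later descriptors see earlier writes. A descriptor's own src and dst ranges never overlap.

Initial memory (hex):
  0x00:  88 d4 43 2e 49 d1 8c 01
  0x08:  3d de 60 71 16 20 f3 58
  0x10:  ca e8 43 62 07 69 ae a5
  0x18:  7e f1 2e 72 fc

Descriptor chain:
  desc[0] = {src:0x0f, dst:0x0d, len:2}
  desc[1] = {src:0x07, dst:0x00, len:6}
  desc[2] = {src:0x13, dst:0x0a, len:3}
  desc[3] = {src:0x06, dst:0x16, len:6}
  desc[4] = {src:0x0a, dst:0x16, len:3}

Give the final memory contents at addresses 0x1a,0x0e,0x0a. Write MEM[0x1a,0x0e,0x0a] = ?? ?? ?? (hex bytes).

MEM[0x1a,0x0e,0x0a] = 62 ca 62

  after D0: wrote 2B at 0x0d = 58ca
  after D1: wrote 6B at 0x00 = 013dde607116
  after D2: wrote 3B at 0x0a = 620769
  after D3: wrote 6B at 0x16 = 8c013dde6207
  after D4: wrote 3B at 0x16 = 620769
query mem[0x1a]=0x62, mem[0x0e]=0xca, mem[0x0a]=0x62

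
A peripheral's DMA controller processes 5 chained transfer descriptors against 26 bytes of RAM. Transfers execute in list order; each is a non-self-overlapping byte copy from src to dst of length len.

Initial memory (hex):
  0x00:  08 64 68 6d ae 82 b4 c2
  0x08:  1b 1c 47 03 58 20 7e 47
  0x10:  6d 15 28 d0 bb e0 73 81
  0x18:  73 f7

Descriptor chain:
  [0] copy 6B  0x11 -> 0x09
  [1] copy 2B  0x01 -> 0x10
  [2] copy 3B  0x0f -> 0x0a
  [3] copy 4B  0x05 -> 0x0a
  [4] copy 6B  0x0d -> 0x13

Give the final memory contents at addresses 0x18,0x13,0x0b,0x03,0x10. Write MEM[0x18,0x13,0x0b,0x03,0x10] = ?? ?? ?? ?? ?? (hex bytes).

#0 dst[0x09+6] := {0x15,0x28,0xd0,0xbb,0xe0,0x73}
#1 dst[0x10+2] := {0x64,0x68}
#2 dst[0x0a+3] := {0x47,0x64,0x68}
#3 dst[0x0a+4] := {0x82,0xb4,0xc2,0x1b}
#4 dst[0x13+6] := {0x1b,0x73,0x47,0x64,0x68,0x28}
query mem[0x18]=0x28, mem[0x13]=0x1b, mem[0x0b]=0xb4, mem[0x03]=0x6d, mem[0x10]=0x64

MEM[0x18,0x13,0x0b,0x03,0x10] = 28 1b b4 6d 64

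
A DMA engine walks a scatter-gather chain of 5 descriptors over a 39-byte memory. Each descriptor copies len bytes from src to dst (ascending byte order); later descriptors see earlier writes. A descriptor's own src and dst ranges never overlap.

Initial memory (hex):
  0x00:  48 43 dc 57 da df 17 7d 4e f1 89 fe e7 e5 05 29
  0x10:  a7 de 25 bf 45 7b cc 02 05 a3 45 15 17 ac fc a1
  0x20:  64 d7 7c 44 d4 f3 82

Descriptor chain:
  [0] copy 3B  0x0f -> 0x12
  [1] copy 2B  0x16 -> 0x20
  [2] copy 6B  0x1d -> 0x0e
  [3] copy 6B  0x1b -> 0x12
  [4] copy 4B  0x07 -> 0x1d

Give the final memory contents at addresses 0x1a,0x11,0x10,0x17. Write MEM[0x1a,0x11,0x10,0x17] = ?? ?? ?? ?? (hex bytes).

#0 dst[0x12+3] := {0x29,0xa7,0xde}
#1 dst[0x20+2] := {0xcc,0x02}
#2 dst[0x0e+6] := {0xac,0xfc,0xa1,0xcc,0x02,0x7c}
#3 dst[0x12+6] := {0x15,0x17,0xac,0xfc,0xa1,0xcc}
#4 dst[0x1d+4] := {0x7d,0x4e,0xf1,0x89}
query mem[0x1a]=0x45, mem[0x11]=0xcc, mem[0x10]=0xa1, mem[0x17]=0xcc

MEM[0x1a,0x11,0x10,0x17] = 45 cc a1 cc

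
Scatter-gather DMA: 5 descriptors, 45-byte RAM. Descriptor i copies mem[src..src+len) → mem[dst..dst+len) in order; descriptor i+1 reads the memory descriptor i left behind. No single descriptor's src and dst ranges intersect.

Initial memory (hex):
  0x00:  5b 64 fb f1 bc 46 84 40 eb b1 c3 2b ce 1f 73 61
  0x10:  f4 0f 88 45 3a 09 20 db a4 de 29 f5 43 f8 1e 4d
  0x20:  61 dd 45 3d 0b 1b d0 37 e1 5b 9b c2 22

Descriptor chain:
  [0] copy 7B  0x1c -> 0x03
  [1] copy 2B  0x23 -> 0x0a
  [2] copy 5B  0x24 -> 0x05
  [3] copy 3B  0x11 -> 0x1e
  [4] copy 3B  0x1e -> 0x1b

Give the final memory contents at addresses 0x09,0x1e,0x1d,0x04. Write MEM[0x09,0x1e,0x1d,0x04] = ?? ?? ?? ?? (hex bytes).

D0: mem[0x03..0x09] <- [43 f8 1e 4d 61 dd 45]
D1: mem[0x0a..0x0b] <- [3d 0b]
D2: mem[0x05..0x09] <- [0b 1b d0 37 e1]
D3: mem[0x1e..0x20] <- [0f 88 45]
D4: mem[0x1b..0x1d] <- [0f 88 45]
query mem[0x09]=0xe1, mem[0x1e]=0x0f, mem[0x1d]=0x45, mem[0x04]=0xf8

MEM[0x09,0x1e,0x1d,0x04] = e1 0f 45 f8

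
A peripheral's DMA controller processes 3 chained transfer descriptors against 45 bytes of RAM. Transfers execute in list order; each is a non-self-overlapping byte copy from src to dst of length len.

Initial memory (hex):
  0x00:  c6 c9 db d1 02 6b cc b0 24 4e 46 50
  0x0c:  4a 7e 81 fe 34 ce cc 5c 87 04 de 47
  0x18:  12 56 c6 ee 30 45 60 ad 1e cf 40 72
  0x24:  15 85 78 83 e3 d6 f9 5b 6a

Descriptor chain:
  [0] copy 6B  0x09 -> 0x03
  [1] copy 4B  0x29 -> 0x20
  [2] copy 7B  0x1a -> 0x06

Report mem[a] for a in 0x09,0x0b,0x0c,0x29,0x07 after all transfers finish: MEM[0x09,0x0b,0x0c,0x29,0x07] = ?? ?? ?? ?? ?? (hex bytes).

MEM[0x09,0x0b,0x0c,0x29,0x07] = 45 ad d6 d6 ee

D0: mem[0x03..0x08] <- [4e 46 50 4a 7e 81]
D1: mem[0x20..0x23] <- [d6 f9 5b 6a]
D2: mem[0x06..0x0c] <- [c6 ee 30 45 60 ad d6]
query mem[0x09]=0x45, mem[0x0b]=0xad, mem[0x0c]=0xd6, mem[0x29]=0xd6, mem[0x07]=0xee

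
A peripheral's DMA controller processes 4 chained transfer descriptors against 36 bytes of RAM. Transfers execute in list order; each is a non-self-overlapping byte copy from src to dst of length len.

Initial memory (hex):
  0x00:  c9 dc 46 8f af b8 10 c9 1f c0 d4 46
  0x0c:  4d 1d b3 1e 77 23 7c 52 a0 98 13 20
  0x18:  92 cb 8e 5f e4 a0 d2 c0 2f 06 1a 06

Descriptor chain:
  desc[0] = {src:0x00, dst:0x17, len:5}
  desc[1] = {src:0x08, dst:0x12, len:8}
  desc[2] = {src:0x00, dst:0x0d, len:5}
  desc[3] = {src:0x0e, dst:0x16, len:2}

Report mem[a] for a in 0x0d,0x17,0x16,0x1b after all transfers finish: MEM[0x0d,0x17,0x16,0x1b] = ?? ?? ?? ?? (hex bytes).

[0] 0x00->0x17 len=5 : c9 dc 46 8f af
[1] 0x08->0x12 len=8 : 1f c0 d4 46 4d 1d b3 1e
[2] 0x00->0x0d len=5 : c9 dc 46 8f af
[3] 0x0e->0x16 len=2 : dc 46
query mem[0x0d]=0xc9, mem[0x17]=0x46, mem[0x16]=0xdc, mem[0x1b]=0xaf

MEM[0x0d,0x17,0x16,0x1b] = c9 46 dc af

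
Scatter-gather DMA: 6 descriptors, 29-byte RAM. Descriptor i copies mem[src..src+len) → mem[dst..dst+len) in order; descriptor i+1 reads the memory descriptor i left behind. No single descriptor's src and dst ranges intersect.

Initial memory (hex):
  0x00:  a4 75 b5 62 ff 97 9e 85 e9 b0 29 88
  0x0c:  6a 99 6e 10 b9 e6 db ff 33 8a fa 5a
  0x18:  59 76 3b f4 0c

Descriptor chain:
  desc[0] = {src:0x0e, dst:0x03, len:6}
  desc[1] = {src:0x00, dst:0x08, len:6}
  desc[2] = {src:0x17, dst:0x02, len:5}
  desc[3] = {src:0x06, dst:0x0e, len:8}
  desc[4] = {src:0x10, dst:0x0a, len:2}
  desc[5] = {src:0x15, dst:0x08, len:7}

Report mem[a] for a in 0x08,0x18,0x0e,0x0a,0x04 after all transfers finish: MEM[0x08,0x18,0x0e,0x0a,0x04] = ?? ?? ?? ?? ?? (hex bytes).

D0: mem[0x03..0x08] <- [6e 10 b9 e6 db ff]
D1: mem[0x08..0x0d] <- [a4 75 b5 6e 10 b9]
D2: mem[0x02..0x06] <- [5a 59 76 3b f4]
D3: mem[0x0e..0x15] <- [f4 db a4 75 b5 6e 10 b9]
D4: mem[0x0a..0x0b] <- [a4 75]
D5: mem[0x08..0x0e] <- [b9 fa 5a 59 76 3b f4]
query mem[0x08]=0xb9, mem[0x18]=0x59, mem[0x0e]=0xf4, mem[0x0a]=0x5a, mem[0x04]=0x76

MEM[0x08,0x18,0x0e,0x0a,0x04] = b9 59 f4 5a 76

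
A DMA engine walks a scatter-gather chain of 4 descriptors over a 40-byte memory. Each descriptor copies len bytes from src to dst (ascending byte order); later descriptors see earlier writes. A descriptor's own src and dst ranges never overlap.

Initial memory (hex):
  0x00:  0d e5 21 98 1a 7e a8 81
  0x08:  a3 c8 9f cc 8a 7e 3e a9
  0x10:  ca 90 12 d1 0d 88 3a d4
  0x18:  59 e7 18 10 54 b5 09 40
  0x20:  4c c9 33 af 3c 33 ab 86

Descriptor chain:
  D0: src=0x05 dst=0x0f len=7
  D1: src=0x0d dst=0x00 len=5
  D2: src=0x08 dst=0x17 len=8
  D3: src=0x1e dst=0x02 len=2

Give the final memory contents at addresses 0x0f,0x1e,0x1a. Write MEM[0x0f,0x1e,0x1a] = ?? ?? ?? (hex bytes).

  after D0: wrote 7B at 0x0f = 7ea881a3c89fcc
  after D1: wrote 5B at 0x00 = 7e3e7ea881
  after D2: wrote 8B at 0x17 = a3c89fcc8a7e3e7e
  after D3: wrote 2B at 0x02 = 7e40
query mem[0x0f]=0x7e, mem[0x1e]=0x7e, mem[0x1a]=0xcc

MEM[0x0f,0x1e,0x1a] = 7e 7e cc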